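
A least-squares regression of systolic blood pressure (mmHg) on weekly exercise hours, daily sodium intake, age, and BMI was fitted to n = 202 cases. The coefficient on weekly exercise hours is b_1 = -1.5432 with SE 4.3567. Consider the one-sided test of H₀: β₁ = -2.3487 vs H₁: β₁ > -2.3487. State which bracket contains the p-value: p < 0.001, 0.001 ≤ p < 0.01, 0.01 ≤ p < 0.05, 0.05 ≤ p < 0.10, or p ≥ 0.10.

t = (-1.5432 − (-2.3487)) / 4.3567 = 0.185.
df = n − k − 1 = 202 − 4 − 1 = 197.
One-sided p = P(T_{197} > t) ≈ 0.4268.
So p ≥ 0.10.

p ≥ 0.10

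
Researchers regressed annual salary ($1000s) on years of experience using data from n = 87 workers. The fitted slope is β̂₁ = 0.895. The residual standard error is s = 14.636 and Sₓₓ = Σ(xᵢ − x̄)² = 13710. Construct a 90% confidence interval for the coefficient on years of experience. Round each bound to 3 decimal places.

(0.687, 1.103)

SE(β̂₁) = s/√Sₓₓ = 14.636/√13710 = 0.124998.
df = n − 2 = 85.
t* = t_{0.05, 85} = 1.662978.
Margin = t* × SE = 1.662978 × 0.124998 = 0.20787.
CI: 0.895 ± 0.20787 → (0.687, 1.103).
With 90% confidence, each one-unit increase in years of experience is associated with a change of between 0.687 and 1.103 $1000s in annual salary.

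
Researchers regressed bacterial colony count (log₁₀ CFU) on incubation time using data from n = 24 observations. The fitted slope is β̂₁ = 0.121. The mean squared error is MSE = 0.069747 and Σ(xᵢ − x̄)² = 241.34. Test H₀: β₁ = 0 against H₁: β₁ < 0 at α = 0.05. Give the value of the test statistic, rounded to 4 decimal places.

SE(β̂₁) = √(MSE/Sₓₓ) = √(0.069747/241.34) = 0.017.
t = 0.121 / 0.017 = 7.1177.
df = n − 2 = 22.
One-sided p ≈ 1.0000, which is ≥ 0.05, so fail to reject H₀.
The data do not give significant evidence that the true slope on incubation time is negative.

t = 7.1177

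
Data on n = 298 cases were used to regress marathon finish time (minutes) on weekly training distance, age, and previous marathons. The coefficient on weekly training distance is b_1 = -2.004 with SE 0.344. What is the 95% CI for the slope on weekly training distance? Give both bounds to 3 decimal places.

(-2.681, -1.327)

df = n − k − 1 = 298 − 3 − 1 = 294.
t* = t_{0.025, 294} = 1.968066.
Margin = t* × SE = 1.968066 × 0.344 = 0.67701.
CI: -2.004 ± 0.67701 → (-2.681, -1.327).
With 95% confidence, each one-unit increase in weekly training distance is associated with a change of between -2.681 and -1.327 minutes in marathon finish time, holding the other predictors fixed.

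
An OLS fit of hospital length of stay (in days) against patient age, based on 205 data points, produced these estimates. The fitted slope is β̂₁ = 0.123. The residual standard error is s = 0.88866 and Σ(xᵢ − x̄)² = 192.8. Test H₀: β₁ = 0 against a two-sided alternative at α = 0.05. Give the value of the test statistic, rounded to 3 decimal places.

SE(β̂₁) = s/√Sₓₓ = 0.88866/√192.8 = 0.0640003.
t = 0.123 / 0.0640003 = 1.922.
df = n − 2 = 203.
Two-sided p ≈ 0.0560, which is ≥ 0.05, so fail to reject H₀.
The data do not give significant evidence of an association between patient age and hospital length of stay.

t = 1.922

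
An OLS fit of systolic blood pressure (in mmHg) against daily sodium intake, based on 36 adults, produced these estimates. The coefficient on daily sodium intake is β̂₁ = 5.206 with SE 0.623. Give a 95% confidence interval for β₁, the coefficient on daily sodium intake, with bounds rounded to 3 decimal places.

(3.940, 6.472)

df = n − 2 = 36 − 2 = 34.
t* = t_{0.025, 34} = 2.032245.
Margin = t* × SE = 2.032245 × 0.623 = 1.26609.
CI: 5.206 ± 1.26609 → (3.940, 6.472).
With 95% confidence, each one-unit increase in daily sodium intake is associated with a change of between 3.940 and 6.472 mmHg in systolic blood pressure.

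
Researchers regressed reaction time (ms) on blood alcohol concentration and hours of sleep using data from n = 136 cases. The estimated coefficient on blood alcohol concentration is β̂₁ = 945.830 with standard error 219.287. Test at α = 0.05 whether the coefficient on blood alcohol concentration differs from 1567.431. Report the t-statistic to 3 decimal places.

H₀: β₁ = 1567.431 vs H₁: β₁ ≠ 1567.431.
t = (β̂₁ − β₁⁰)/SE = (945.830 − 1567.431) / 219.287 = -2.835.
df = n − k − 1 = 136 − 2 − 1 = 133.
Two-sided p ≈ 0.0053, which is < 0.05, so reject H₀.
There is evidence that the true slope on blood alcohol concentration differs from 1567.431 ms per unit, holding the other predictors fixed.

t = -2.835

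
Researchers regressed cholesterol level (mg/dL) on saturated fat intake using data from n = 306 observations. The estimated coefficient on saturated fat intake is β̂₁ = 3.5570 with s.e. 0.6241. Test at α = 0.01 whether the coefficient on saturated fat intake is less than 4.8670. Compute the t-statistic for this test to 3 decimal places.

t = -2.099

H₀: β₁ = 4.8670 vs H₁: β₁ < 4.8670.
t = (β̂₁ − β₁⁰)/SE = (3.5570 − 4.8670) / 0.6241 = -2.099.
df = n − 2 = 306 − 2 = 304.
One-sided p ≈ 0.0183, which is ≥ 0.01, so fail to reject H₀.
The data do not give significant evidence that the true slope on saturated fat intake is below 4.8670 mg/dL per unit.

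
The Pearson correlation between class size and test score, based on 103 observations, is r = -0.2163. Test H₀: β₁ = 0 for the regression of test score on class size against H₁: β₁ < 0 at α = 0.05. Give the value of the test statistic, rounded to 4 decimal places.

t = r·√(n − 2)/√(1 − r²) = -0.2163·√101/√0.953214 = -2.2265.
df = n − 2 = 101.
One-sided p ≈ 0.0141, which is < 0.05, so reject H₀.
There is evidence of a linear association between class size and test score.

t = -2.2265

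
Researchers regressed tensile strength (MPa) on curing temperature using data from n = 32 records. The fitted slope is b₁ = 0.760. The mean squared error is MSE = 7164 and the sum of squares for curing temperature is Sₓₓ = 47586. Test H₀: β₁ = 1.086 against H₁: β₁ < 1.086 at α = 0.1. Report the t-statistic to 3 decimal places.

t = -0.840

SE(b₁) = √(MSE/Sₓₓ) = √(7164/47586) = 0.388006.
t = (0.760 − 1.086) / 0.388006 = -0.840.
df = n − 2 = 30.
One-sided p ≈ 0.2037, which is ≥ 0.1, so fail to reject H₀.
The data do not give significant evidence that the true slope on curing temperature is below 1.086 MPa per unit.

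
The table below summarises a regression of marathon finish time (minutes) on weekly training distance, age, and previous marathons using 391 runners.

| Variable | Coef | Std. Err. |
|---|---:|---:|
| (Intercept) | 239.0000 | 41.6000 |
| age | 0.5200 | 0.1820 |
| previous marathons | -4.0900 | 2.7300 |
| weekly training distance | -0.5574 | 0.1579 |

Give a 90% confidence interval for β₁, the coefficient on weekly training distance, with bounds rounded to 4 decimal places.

(-0.8177, -0.2971)

Read off: b = -0.5574, SE = 0.1579 for weekly training distance.
df = n − k − 1 = 391 − 3 − 1 = 387.
t* = t_{0.05, 387} = 1.648801.
Margin = t* × SE = 1.648801 × 0.1579 = 0.260346.
CI: -0.5574 ± 0.260346 → (-0.8177, -0.2971).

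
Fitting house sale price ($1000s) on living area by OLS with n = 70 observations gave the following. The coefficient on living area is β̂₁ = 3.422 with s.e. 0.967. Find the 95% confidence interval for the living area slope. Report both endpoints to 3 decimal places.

(1.492, 5.352)

df = n − 2 = 70 − 2 = 68.
t* = t_{0.025, 68} = 1.995469.
Margin = t* × SE = 1.995469 × 0.967 = 1.92962.
CI: 3.422 ± 1.92962 → (1.492, 5.352).
With 95% confidence, each one-unit increase in living area is associated with a change of between 1.492 and 5.352 $1000s in house sale price.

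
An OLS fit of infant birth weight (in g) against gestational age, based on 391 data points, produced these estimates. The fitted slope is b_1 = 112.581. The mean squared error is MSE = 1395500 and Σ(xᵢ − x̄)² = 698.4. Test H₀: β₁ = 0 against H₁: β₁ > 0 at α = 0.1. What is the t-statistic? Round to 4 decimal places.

SE(b_1) = √(MSE/Sₓₓ) = √(1.3955e+06/698.4) = 44.7005.
t = 112.581 / 44.7005 = 2.5186.
df = n − 2 = 389.
One-sided p ≈ 0.0061, which is < 0.1, so reject H₀.
There is evidence that the true slope on gestational age is positive.

t = 2.5186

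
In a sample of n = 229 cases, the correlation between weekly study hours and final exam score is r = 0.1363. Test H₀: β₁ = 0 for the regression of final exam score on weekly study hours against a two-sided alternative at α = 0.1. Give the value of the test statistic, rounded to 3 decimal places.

t = 2.073

t = r·√(n − 2)/√(1 − r²) = 0.1363·√227/√0.981422 = 2.073.
df = n − 2 = 227.
Two-sided p ≈ 0.0393, which is < 0.1, so reject H₀.
There is evidence of a linear association between weekly study hours and final exam score.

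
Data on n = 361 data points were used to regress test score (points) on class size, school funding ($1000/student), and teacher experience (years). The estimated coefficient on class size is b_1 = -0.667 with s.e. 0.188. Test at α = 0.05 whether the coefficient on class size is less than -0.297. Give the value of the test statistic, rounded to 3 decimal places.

t = -1.968

H₀: β₁ = -0.297 vs H₁: β₁ < -0.297.
t = (b_1 − β₁⁰)/SE = (-0.667 − (-0.297)) / 0.188 = -1.968.
df = n − k − 1 = 361 − 3 − 1 = 357.
One-sided p ≈ 0.0249, which is < 0.05, so reject H₀.
There is evidence that the true slope on class size is below -0.297 points per unit, holding the other predictors fixed.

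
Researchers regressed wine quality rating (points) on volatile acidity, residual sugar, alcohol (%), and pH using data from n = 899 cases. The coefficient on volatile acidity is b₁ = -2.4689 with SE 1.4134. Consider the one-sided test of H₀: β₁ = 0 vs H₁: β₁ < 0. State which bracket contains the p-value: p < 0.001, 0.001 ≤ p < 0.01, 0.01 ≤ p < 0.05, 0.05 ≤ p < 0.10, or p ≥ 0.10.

0.01 ≤ p < 0.05

t = -2.4689 / 1.4134 = -1.747.
df = n − k − 1 = 899 − 4 − 1 = 894.
One-sided p = P(T_{894} < t) ≈ 0.0405.
So 0.01 ≤ p < 0.05.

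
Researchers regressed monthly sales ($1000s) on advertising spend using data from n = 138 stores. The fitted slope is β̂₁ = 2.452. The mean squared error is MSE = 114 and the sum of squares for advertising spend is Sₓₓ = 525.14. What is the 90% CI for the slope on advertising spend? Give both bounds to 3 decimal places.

(1.680, 3.224)

SE(β̂₁) = √(MSE/Sₓₓ) = √(114/525.14) = 0.465924.
df = n − 2 = 136.
t* = t_{0.05, 136} = 1.656135.
Margin = t* × SE = 1.656135 × 0.465924 = 0.77163.
CI: 2.452 ± 0.77163 → (1.680, 3.224).
With 90% confidence, each one-unit increase in advertising spend is associated with a change of between 1.680 and 3.224 $1000s in monthly sales.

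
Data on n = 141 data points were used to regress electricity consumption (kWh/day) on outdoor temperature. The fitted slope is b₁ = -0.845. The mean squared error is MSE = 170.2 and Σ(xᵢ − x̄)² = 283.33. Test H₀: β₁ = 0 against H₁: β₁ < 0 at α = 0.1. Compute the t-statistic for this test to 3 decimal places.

t = -1.090

SE(b₁) = √(MSE/Sₓₓ) = √(170.2/283.33) = 0.775057.
t = -0.845 / 0.775057 = -1.090.
df = n − 2 = 139.
One-sided p ≈ 0.1387, which is ≥ 0.1, so fail to reject H₀.
The data do not give significant evidence that the true slope on outdoor temperature is negative.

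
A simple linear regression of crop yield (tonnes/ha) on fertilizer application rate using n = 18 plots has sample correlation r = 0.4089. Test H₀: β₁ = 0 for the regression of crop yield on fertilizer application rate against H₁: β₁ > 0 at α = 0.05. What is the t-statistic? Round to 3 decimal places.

t = r·√(n − 2)/√(1 − r²) = 0.4089·√16/√0.832801 = 1.792.
df = n − 2 = 16.
One-sided p ≈ 0.0460, which is < 0.05, so reject H₀.
There is evidence of a linear association between fertilizer application rate and crop yield.

t = 1.792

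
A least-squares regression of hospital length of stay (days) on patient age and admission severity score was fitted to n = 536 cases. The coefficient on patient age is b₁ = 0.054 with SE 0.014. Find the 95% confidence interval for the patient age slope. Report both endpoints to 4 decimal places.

df = n − k − 1 = 536 − 2 − 1 = 533.
t* = t_{0.025, 533} = 1.964425.
Margin = t* × SE = 1.964425 × 0.014 = 0.027502.
CI: 0.054 ± 0.027502 → (0.0265, 0.0815).
With 95% confidence, each one-unit increase in patient age is associated with a change of between 0.0265 and 0.0815 days in hospital length of stay, holding the other predictors fixed.

(0.0265, 0.0815)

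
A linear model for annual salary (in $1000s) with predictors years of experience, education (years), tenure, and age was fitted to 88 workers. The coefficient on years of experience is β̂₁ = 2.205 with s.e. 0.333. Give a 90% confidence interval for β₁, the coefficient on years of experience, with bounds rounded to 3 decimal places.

(1.651, 2.759)

df = n − k − 1 = 88 − 4 − 1 = 83.
t* = t_{0.05, 83} = 1.66342.
Margin = t* × SE = 1.66342 × 0.333 = 0.55392.
CI: 2.205 ± 0.55392 → (1.651, 2.759).
With 90% confidence, each one-unit increase in years of experience is associated with a change of between 1.651 and 2.759 $1000s in annual salary, holding the other predictors fixed.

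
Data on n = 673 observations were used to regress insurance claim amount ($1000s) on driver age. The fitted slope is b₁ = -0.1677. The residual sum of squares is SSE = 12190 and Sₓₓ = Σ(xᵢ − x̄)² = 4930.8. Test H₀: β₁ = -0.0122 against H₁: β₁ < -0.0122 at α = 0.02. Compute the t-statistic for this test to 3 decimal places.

MSE = SSE/(n − 2) = 12190/671 = 18.1669.
SE(b₁) = √(MSE/Sₓₓ) = √(18.1669/4930.8) = 0.0606991.
t = (-0.1677 − (-0.0122)) / 0.0606991 = -2.562.
df = n − 2 = 671.
One-sided p ≈ 0.0053, which is < 0.02, so reject H₀.
There is evidence that the true slope on driver age is below -0.0122 $1000s per unit.

t = -2.562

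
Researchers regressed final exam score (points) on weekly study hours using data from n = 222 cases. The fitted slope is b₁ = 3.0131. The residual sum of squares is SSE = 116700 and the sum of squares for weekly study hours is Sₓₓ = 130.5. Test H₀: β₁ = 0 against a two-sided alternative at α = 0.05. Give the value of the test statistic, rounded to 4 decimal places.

t = 1.4945

MSE = SSE/(n − 2) = 116700/220 = 530.455.
SE(b₁) = √(MSE/Sₓₓ) = √(530.455/130.5) = 2.01613.
t = 3.0131 / 2.01613 = 1.4945.
df = n − 2 = 220.
Two-sided p ≈ 0.1365, which is ≥ 0.05, so fail to reject H₀.
The data do not give significant evidence of an association between weekly study hours and final exam score.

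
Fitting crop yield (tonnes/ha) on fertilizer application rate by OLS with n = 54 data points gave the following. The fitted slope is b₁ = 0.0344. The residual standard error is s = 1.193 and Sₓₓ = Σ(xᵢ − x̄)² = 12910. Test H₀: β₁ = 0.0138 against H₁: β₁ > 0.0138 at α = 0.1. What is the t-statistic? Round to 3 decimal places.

SE(b₁) = s/√Sₓₓ = 1.193/√12910 = 0.0104997.
t = (0.0344 − 0.0138) / 0.0104997 = 1.962.
df = n − 2 = 52.
One-sided p ≈ 0.0276, which is < 0.1, so reject H₀.
There is evidence that the true slope on fertilizer application rate exceeds 0.0138 tonnes/ha per unit.

t = 1.962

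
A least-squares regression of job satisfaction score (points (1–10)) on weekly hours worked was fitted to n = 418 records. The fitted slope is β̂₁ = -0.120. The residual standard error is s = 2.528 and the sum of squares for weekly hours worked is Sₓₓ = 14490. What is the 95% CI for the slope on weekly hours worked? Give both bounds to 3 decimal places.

(-0.161, -0.079)

SE(β̂₁) = s/√Sₓₓ = 2.528/√14490 = 0.0210011.
df = n − 2 = 416.
t* = t_{0.025, 416} = 1.965683.
Margin = t* × SE = 1.965683 × 0.0210011 = 0.04128.
CI: -0.120 ± 0.04128 → (-0.161, -0.079).
With 95% confidence, each one-unit increase in weekly hours worked is associated with a change of between -0.161 and -0.079 points (1–10) in job satisfaction score.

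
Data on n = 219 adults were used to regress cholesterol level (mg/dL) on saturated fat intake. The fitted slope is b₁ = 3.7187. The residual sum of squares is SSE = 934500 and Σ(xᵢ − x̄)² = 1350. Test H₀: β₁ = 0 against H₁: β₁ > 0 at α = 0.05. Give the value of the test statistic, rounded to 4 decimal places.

t = 2.0821

MSE = SSE/(n − 2) = 934500/217 = 4306.45.
SE(b₁) = √(MSE/Sₓₓ) = √(4306.45/1350) = 1.78605.
t = 3.7187 / 1.78605 = 2.0821.
df = n − 2 = 217.
One-sided p ≈ 0.0193, which is < 0.05, so reject H₀.
There is evidence that the true slope on saturated fat intake is positive.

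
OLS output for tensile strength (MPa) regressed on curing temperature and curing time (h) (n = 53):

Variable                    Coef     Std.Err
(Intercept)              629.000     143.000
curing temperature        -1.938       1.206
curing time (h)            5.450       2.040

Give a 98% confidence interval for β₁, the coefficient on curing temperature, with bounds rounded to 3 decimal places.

(-4.836, 0.960)

Read off: b = -1.938, SE = 1.206 for curing temperature.
df = n − k − 1 = 53 − 2 − 1 = 50.
t* = t_{0.01, 50} = 2.403272.
Margin = t* × SE = 2.403272 × 1.206 = 2.89835.
CI: -1.938 ± 2.89835 → (-4.836, 0.960).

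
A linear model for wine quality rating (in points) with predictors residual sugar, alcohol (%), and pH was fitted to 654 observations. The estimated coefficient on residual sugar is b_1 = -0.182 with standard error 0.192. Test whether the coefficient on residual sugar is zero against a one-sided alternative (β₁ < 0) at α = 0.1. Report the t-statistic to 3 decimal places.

t = -0.948

H₀: β₁ = 0 vs H₁: β₁ < 0.
t = (b_1 − β₁⁰)/SE = -0.182 / 0.192 = -0.948.
df = n − k − 1 = 654 − 3 − 1 = 650.
One-sided p ≈ 0.1718, which is ≥ 0.1, so fail to reject H₀.
The data do not give significant evidence that the true slope on residual sugar is negative, holding the other predictors fixed.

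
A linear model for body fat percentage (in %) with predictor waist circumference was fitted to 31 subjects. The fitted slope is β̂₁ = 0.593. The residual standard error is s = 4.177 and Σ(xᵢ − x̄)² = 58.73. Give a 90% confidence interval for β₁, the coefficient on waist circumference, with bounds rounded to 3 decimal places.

SE(β̂₁) = s/√Sₓₓ = 4.177/√58.73 = 0.545048.
df = n − 2 = 29.
t* = t_{0.05, 29} = 1.699127.
Margin = t* × SE = 1.699127 × 0.545048 = 0.92611.
CI: 0.593 ± 0.92611 → (-0.333, 1.519).
With 90% confidence, each one-unit increase in waist circumference is associated with a change of between -0.333 and 1.519 % in body fat percentage.

(-0.333, 1.519)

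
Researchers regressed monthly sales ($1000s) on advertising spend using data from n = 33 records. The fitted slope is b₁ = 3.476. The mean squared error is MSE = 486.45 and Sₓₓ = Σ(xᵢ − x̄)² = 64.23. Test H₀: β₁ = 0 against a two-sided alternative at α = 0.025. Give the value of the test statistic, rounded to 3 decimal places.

t = 1.263

SE(b₁) = √(MSE/Sₓₓ) = √(486.45/64.23) = 2.75201.
t = 3.476 / 2.75201 = 1.263.
df = n − 2 = 31.
Two-sided p ≈ 0.2160, which is ≥ 0.025, so fail to reject H₀.
The data do not give significant evidence of an association between advertising spend and monthly sales.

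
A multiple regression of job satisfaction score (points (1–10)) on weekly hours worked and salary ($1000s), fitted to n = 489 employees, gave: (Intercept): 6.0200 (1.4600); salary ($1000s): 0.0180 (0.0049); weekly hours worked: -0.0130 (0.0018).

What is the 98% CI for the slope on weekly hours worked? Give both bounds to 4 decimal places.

(-0.0172, -0.0088)

Read off: b = -0.0130, SE = 0.0018 for weekly hours worked.
df = n − k − 1 = 489 − 2 − 1 = 486.
t* = t_{0.01, 486} = 2.334045.
Margin = t* × SE = 2.334045 × 0.0018 = 0.004201.
CI: -0.0130 ± 0.004201 → (-0.0172, -0.0088).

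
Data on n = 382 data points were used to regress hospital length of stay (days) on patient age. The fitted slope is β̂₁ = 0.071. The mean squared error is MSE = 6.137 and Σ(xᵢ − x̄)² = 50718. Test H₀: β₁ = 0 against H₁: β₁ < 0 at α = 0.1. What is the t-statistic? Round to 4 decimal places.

SE(β̂₁) = √(MSE/Sₓₓ) = √(6.137/50718) = 0.0110001.
t = 0.071 / 0.0110001 = 6.4545.
df = n − 2 = 380.
One-sided p ≈ 1.0000, which is ≥ 0.1, so fail to reject H₀.
The data do not give significant evidence that the true slope on patient age is negative.

t = 6.4545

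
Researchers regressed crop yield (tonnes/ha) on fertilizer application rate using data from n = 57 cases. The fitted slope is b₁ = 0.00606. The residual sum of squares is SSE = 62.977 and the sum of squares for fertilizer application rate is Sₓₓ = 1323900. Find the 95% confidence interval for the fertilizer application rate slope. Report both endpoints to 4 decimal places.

MSE = SSE/(n − 2) = 62.977/55 = 1.14504.
SE(b₁) = √(MSE/Sₓₓ) = √(1.14504/1323900) = 0.000929998.
df = n − 2 = 55.
t* = t_{0.025, 55} = 2.004045.
Margin = t* × SE = 2.004045 × 0.000929998 = 0.001864.
CI: 0.00606 ± 0.001864 → (0.0042, 0.0079).
With 95% confidence, each one-unit increase in fertilizer application rate is associated with a change of between 0.0042 and 0.0079 tonnes/ha in crop yield.

(0.0042, 0.0079)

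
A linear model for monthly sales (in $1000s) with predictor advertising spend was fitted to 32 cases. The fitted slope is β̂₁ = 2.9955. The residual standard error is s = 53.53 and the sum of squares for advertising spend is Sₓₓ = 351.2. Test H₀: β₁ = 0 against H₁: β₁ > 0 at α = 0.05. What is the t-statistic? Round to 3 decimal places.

t = 1.049

SE(β̂₁) = s/√Sₓₓ = 53.53/√351.2 = 2.85641.
t = 2.9955 / 2.85641 = 1.049.
df = n − 2 = 30.
One-sided p ≈ 0.1513, which is ≥ 0.05, so fail to reject H₀.
The data do not give significant evidence that the true slope on advertising spend is positive.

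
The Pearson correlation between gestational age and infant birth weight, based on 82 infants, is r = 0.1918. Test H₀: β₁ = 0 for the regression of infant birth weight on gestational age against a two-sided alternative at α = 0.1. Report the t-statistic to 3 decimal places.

t = 1.748

t = r·√(n − 2)/√(1 − r²) = 0.1918·√80/√0.963213 = 1.748.
df = n − 2 = 80.
Two-sided p ≈ 0.0843, which is < 0.1, so reject H₀.
There is evidence of a linear association between gestational age and infant birth weight.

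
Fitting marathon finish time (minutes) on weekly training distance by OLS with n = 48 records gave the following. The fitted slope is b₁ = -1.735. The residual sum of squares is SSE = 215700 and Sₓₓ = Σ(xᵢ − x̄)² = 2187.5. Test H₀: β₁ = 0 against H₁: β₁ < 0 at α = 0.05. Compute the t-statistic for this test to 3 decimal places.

MSE = SSE/(n − 2) = 215700/46 = 4689.13.
SE(b₁) = √(MSE/Sₓₓ) = √(4689.13/2187.5) = 1.4641.
t = -1.735 / 1.4641 = -1.185.
df = n − 2 = 46.
One-sided p ≈ 0.1210, which is ≥ 0.05, so fail to reject H₀.
The data do not give significant evidence that the true slope on weekly training distance is negative.

t = -1.185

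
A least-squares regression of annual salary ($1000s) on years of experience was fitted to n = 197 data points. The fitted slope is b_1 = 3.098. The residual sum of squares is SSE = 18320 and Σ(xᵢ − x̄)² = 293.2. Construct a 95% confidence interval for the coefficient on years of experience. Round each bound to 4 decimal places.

(1.9816, 4.2144)

MSE = SSE/(n − 2) = 18320/195 = 93.9487.
SE(b_1) = √(MSE/Sₓₓ) = √(93.9487/293.2) = 0.566061.
df = n − 2 = 195.
t* = t_{0.025, 195} = 1.972204.
Margin = t* × SE = 1.972204 × 0.566061 = 1.116388.
CI: 3.098 ± 1.116388 → (1.9816, 4.2144).
With 95% confidence, each one-unit increase in years of experience is associated with a change of between 1.9816 and 4.2144 $1000s in annual salary.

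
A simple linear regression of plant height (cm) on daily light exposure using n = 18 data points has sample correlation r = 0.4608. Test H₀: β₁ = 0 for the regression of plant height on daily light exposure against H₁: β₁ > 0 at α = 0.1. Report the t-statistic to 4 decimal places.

t = r·√(n − 2)/√(1 − r²) = 0.4608·√16/√0.787663 = 2.0768.
df = n − 2 = 16.
One-sided p ≈ 0.0271, which is < 0.1, so reject H₀.
There is evidence of a linear association between daily light exposure and plant height.

t = 2.0768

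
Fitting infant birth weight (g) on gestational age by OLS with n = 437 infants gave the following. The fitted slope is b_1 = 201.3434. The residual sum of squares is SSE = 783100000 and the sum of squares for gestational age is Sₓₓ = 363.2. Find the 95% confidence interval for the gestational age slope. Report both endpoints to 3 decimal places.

(62.971, 339.716)

MSE = SSE/(n − 2) = 783100000/435 = 1.80023e+06.
SE(b_1) = √(MSE/Sₓₓ) = √(1.80023e+06/363.2) = 70.403.
df = n − 2 = 435.
t* = t_{0.025, 435} = 1.965432.
Margin = t* × SE = 1.965432 × 70.403 = 138.37231.
CI: 201.3434 ± 138.37231 → (62.971, 339.716).
With 95% confidence, each one-unit increase in gestational age is associated with a change of between 62.971 and 339.716 g in infant birth weight.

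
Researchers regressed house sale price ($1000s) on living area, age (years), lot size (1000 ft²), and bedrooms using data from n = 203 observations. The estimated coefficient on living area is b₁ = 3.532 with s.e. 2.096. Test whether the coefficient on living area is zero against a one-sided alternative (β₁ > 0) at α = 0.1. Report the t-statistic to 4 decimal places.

H₀: β₁ = 0 vs H₁: β₁ > 0.
t = (b₁ − β₁⁰)/SE = 3.532 / 2.096 = 1.6851.
df = n − k − 1 = 203 − 4 − 1 = 198.
One-sided p ≈ 0.0468, which is < 0.1, so reject H₀.
There is evidence that the true slope on living area is positive, holding the other predictors fixed.

t = 1.6851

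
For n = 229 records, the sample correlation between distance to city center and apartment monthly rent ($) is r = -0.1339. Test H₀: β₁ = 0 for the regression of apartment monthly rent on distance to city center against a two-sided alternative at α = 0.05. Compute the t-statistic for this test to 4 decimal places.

t = -2.0357

t = r·√(n − 2)/√(1 − r²) = -0.1339·√227/√0.982071 = -2.0357.
df = n − 2 = 227.
Two-sided p ≈ 0.0429, which is < 0.05, so reject H₀.
There is evidence of a linear association between distance to city center and apartment monthly rent.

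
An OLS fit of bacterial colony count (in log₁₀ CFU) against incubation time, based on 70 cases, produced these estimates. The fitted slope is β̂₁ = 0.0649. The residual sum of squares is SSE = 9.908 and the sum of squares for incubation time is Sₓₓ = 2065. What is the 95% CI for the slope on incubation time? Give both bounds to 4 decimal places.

MSE = SSE/(n − 2) = 9.908/68 = 0.145706.
SE(β̂₁) = √(MSE/Sₓₓ) = √(0.145706/2065) = 0.00839999.
df = n − 2 = 68.
t* = t_{0.025, 68} = 1.995469.
Margin = t* × SE = 1.995469 × 0.00839999 = 0.016762.
CI: 0.0649 ± 0.016762 → (0.0481, 0.0817).
With 95% confidence, each one-unit increase in incubation time is associated with a change of between 0.0481 and 0.0817 log₁₀ CFU in bacterial colony count.

(0.0481, 0.0817)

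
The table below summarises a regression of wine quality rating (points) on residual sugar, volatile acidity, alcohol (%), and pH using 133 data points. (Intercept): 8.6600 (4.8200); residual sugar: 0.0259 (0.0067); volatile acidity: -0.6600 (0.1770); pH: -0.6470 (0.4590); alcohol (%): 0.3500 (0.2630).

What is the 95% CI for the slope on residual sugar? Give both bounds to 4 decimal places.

(0.0126, 0.0392)

Read off: b = 0.0259, SE = 0.0067 for residual sugar.
df = n − k − 1 = 133 − 4 − 1 = 128.
t* = t_{0.025, 128} = 1.978671.
Margin = t* × SE = 1.978671 × 0.0067 = 0.013257.
CI: 0.0259 ± 0.013257 → (0.0126, 0.0392).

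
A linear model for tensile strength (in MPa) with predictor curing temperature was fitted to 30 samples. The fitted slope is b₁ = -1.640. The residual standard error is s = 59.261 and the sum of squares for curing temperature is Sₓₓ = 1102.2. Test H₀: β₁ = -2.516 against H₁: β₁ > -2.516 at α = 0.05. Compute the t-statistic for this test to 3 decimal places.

SE(b₁) = s/√Sₓₓ = 59.261/√1102.2 = 1.785.
t = (-1.640 − (-2.516)) / 1.785 = 0.491.
df = n − 2 = 28.
One-sided p ≈ 0.3137, which is ≥ 0.05, so fail to reject H₀.
The data do not give significant evidence that the true slope on curing temperature exceeds -2.516 MPa per unit.

t = 0.491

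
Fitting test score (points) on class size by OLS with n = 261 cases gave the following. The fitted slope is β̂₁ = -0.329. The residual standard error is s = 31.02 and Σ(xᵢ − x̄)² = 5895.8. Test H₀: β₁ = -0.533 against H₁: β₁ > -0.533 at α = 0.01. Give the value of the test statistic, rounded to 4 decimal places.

SE(β̂₁) = s/√Sₓₓ = 31.02/√5895.8 = 0.40399.
t = (-0.329 − (-0.533)) / 0.40399 = 0.5050.
df = n − 2 = 259.
One-sided p ≈ 0.3070, which is ≥ 0.01, so fail to reject H₀.
The data do not give significant evidence that the true slope on class size exceeds -0.533 points per unit.

t = 0.5050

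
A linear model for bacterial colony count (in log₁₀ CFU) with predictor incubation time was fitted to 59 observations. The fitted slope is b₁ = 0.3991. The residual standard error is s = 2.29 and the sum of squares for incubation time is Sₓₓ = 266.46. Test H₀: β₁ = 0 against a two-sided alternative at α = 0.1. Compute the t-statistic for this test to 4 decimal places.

t = 2.8449

SE(b₁) = s/√Sₓₓ = 2.29/√266.46 = 0.140288.
t = 0.3991 / 0.140288 = 2.8449.
df = n − 2 = 57.
Two-sided p ≈ 0.0062, which is < 0.1, so reject H₀.
There is evidence that incubation time is associated with bacterial colony count.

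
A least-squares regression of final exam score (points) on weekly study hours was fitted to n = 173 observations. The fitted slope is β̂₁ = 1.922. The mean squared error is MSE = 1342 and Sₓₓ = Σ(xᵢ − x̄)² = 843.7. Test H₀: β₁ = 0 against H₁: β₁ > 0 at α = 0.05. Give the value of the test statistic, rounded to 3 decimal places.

t = 1.524

SE(β̂₁) = √(MSE/Sₓₓ) = √(1342/843.7) = 1.26119.
t = 1.922 / 1.26119 = 1.524.
df = n − 2 = 171.
One-sided p ≈ 0.0647, which is ≥ 0.05, so fail to reject H₀.
The data do not give significant evidence that the true slope on weekly study hours is positive.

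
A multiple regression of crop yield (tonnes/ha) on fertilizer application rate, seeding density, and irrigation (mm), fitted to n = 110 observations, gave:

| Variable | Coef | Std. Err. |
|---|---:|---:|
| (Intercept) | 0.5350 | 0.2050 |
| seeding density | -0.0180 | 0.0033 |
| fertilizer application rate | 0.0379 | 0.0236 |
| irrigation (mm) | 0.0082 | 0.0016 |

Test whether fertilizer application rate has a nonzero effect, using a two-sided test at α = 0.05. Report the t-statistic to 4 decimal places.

t = 1.6059

Read off: b = 0.0379, SE = 0.0236 for fertilizer application rate.
H₀: β₁ = 0 vs H₁: β₁ ≠ 0.
t = 0.0379 / 0.0236 = 1.6059.
df = n − k − 1 = 110 − 3 − 1 = 106.
Two-sided p ≈ 0.1113, which is ≥ 0.05, so fail to reject H₀.
The data do not give significant evidence of an association between fertilizer application rate and crop yield, after adjusting for the other predictors.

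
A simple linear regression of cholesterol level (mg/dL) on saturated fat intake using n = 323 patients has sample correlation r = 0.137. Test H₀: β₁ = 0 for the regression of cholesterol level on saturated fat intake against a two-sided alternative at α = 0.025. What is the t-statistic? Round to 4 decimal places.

t = r·√(n − 2)/√(1 − r²) = 0.137·√321/√0.981231 = 2.4779.
df = n − 2 = 321.
Two-sided p ≈ 0.0137, which is < 0.025, so reject H₀.
There is evidence of a linear association between saturated fat intake and cholesterol level.

t = 2.4779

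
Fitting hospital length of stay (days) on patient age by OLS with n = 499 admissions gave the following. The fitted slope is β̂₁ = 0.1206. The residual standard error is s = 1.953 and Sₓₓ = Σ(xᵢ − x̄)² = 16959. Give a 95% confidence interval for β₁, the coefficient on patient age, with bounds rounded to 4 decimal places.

(0.0911, 0.1501)

SE(β̂₁) = s/√Sₓₓ = 1.953/√16959 = 0.0149969.
df = n − 2 = 497.
t* = t_{0.025, 497} = 1.964749.
Margin = t* × SE = 1.964749 × 0.0149969 = 0.029465.
CI: 0.1206 ± 0.029465 → (0.0911, 0.1501).
With 95% confidence, each one-unit increase in patient age is associated with a change of between 0.0911 and 0.1501 days in hospital length of stay.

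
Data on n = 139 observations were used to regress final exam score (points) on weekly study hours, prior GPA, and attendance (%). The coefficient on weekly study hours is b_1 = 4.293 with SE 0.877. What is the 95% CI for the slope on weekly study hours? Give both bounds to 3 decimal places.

(2.559, 6.027)

df = n − k − 1 = 139 − 3 − 1 = 135.
t* = t_{0.025, 135} = 1.977692.
Margin = t* × SE = 1.977692 × 0.877 = 1.73444.
CI: 4.293 ± 1.73444 → (2.559, 6.027).
With 95% confidence, each one-unit increase in weekly study hours is associated with a change of between 2.559 and 6.027 points in final exam score, holding the other predictors fixed.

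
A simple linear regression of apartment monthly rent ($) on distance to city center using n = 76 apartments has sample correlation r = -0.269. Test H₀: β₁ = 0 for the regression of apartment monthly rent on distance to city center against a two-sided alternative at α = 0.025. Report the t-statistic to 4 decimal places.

t = r·√(n − 2)/√(1 − r²) = -0.269·√74/√0.927639 = -2.4026.
df = n − 2 = 74.
Two-sided p ≈ 0.0188, which is < 0.025, so reject H₀.
There is evidence of a linear association between distance to city center and apartment monthly rent.

t = -2.4026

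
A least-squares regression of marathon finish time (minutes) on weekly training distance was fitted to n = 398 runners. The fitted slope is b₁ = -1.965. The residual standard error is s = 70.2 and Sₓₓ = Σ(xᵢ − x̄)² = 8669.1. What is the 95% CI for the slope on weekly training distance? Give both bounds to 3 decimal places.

SE(b₁) = s/√Sₓₓ = 70.2/√8669.1 = 0.753963.
df = n − 2 = 396.
t* = t_{0.025, 396} = 1.965973.
Margin = t* × SE = 1.965973 × 0.753963 = 1.48227.
CI: -1.965 ± 1.48227 → (-3.447, -0.483).
With 95% confidence, each one-unit increase in weekly training distance is associated with a change of between -3.447 and -0.483 minutes in marathon finish time.

(-3.447, -0.483)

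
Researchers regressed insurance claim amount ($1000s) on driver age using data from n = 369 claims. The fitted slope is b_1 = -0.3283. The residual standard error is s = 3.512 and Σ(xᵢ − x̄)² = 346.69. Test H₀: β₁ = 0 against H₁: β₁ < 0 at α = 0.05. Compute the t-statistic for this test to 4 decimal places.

SE(b_1) = s/√Sₓₓ = 3.512/√346.69 = 0.188618.
t = -0.3283 / 0.188618 = -1.7406.
df = n − 2 = 367.
One-sided p ≈ 0.0413, which is < 0.05, so reject H₀.
There is evidence that the true slope on driver age is negative.

t = -1.7406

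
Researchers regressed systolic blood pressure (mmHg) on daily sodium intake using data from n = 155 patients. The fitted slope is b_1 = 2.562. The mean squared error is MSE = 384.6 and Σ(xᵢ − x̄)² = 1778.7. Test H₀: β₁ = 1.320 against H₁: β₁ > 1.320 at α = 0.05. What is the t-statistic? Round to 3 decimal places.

SE(b_1) = √(MSE/Sₓₓ) = √(384.6/1778.7) = 0.465.
t = (2.562 − 1.320) / 0.465 = 2.671.
df = n − 2 = 153.
One-sided p ≈ 0.0042, which is < 0.05, so reject H₀.
There is evidence that the true slope on daily sodium intake exceeds 1.320 mmHg per unit.

t = 2.671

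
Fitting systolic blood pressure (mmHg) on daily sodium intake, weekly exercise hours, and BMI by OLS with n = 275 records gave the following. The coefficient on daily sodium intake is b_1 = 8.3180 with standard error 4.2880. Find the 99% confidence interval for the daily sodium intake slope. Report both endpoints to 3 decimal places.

(-2.805, 19.441)

df = n − k − 1 = 275 − 3 − 1 = 271.
t* = t_{0.005, 271} = 2.594092.
Margin = t* × SE = 2.594092 × 4.2880 = 11.12347.
CI: 8.3180 ± 11.12347 → (-2.805, 19.441).
With 99% confidence, each one-unit increase in daily sodium intake is associated with a change of between -2.805 and 19.441 mmHg in systolic blood pressure, holding the other predictors fixed.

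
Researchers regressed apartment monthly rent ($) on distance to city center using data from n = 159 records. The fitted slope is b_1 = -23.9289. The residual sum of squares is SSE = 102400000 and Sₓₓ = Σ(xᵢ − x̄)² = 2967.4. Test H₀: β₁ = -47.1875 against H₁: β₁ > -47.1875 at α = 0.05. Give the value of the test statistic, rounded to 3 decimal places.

MSE = SSE/(n − 2) = 102400000/157 = 652229.
SE(b_1) = √(MSE/Sₓₓ) = √(652229/2967.4) = 14.8256.
t = (-23.9289 − (-47.1875)) / 14.8256 = 1.569.
df = n − 2 = 157.
One-sided p ≈ 0.0594, which is ≥ 0.05, so fail to reject H₀.
The data do not give significant evidence that the true slope on distance to city center exceeds -47.1875 $ per unit.

t = 1.569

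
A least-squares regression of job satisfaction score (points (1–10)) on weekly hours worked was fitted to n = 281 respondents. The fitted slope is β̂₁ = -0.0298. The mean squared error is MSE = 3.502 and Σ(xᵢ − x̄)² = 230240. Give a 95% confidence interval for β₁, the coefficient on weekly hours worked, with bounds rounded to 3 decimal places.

(-0.037, -0.022)

SE(β̂₁) = √(MSE/Sₓₓ) = √(3.502/230240) = 0.00390003.
df = n − 2 = 279.
t* = t_{0.025, 279} = 1.968503.
Margin = t* × SE = 1.968503 × 0.00390003 = 0.00768.
CI: -0.0298 ± 0.00768 → (-0.037, -0.022).
With 95% confidence, each one-unit increase in weekly hours worked is associated with a change of between -0.037 and -0.022 points (1–10) in job satisfaction score.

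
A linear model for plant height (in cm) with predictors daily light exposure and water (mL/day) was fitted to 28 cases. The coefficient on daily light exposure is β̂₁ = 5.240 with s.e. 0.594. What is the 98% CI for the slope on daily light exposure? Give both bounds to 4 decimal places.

(3.7638, 6.7162)

df = n − k − 1 = 28 − 2 − 1 = 25.
t* = t_{0.01, 25} = 2.485107.
Margin = t* × SE = 2.485107 × 0.594 = 1.476154.
CI: 5.240 ± 1.476154 → (3.7638, 6.7162).
With 98% confidence, each one-unit increase in daily light exposure is associated with a change of between 3.7638 and 6.7162 cm in plant height, holding the other predictors fixed.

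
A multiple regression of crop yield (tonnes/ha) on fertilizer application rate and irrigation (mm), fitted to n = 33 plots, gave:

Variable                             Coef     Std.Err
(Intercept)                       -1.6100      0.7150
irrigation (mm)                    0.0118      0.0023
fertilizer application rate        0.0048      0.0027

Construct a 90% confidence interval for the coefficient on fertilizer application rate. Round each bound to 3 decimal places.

(0.000, 0.009)

Read off: b = 0.0048, SE = 0.0027 for fertilizer application rate.
df = n − k − 1 = 33 − 2 − 1 = 30.
t* = t_{0.05, 30} = 1.697261.
Margin = t* × SE = 1.697261 × 0.0027 = 0.00458.
CI: 0.0048 ± 0.00458 → (0.000, 0.009).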